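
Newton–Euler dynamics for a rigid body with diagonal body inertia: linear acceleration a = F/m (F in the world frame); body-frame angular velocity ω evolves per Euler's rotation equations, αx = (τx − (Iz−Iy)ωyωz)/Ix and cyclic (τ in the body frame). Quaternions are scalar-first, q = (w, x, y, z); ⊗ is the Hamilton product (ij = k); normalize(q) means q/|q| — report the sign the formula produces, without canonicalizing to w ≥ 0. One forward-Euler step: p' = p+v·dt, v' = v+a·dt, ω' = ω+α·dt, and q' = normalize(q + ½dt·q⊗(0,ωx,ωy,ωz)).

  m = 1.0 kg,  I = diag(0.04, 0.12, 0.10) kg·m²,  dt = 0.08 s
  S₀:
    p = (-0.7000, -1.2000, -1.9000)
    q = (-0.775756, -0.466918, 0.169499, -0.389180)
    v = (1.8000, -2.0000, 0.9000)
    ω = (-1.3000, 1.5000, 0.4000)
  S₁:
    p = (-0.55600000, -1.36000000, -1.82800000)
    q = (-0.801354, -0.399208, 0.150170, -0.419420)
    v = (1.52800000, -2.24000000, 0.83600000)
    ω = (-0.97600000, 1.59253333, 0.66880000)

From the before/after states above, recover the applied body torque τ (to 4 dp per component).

τ = (0.1500, 0.1700, 0.1800)

ω₁ − ω₀ = (0.32400000, 0.09253333, 0.26880000)
τ = I·(Δω/dt) + ω₀×(Iω₀) = (0.1500, 0.1700, 0.1800)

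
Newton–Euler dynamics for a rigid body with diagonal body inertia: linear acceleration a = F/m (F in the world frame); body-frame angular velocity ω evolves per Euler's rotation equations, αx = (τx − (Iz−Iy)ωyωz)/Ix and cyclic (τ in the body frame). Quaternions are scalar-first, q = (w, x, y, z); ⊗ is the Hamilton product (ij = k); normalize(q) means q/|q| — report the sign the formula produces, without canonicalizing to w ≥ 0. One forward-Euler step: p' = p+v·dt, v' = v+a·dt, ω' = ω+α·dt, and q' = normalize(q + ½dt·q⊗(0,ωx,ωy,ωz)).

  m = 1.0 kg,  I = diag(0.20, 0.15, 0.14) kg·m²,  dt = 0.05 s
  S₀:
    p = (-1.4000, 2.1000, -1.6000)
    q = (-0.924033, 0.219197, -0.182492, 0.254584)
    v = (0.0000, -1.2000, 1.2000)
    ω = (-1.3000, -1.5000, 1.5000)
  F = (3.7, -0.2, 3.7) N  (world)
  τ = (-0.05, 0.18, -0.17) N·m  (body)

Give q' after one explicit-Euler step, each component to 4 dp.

q' = (-0.9315, 0.2514, -0.1640, 0.2054)

q⊗(0,ω) = (-0.3706579, 1.3093809, 0.7262948, -1.9520846)
q + ½dt·q⊗(0,ω), renormalized = (-0.9315, 0.2514, -0.1640, 0.2054)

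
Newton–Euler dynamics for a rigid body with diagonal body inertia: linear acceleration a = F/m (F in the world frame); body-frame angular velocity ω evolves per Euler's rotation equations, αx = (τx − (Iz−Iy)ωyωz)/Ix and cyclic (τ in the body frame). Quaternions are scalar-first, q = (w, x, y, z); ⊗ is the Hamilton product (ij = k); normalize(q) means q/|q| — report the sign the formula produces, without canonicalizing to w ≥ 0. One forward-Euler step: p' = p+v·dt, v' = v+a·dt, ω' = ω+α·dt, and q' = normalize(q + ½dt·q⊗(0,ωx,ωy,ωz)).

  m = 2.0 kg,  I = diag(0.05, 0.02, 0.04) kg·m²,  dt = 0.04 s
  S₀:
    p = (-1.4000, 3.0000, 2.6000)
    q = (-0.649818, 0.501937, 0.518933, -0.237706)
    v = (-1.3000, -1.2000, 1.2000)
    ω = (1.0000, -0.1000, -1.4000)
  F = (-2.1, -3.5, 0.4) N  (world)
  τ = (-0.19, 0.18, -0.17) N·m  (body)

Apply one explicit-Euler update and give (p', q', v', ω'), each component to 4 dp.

p' = (-1.4520, 2.9520, 2.6480)
q' = (-0.6651, 0.4737, 0.5292, -0.2308)
v' = (-1.3420, -1.2700, 1.2080)
ω' = (0.8458, 0.2880, -1.5730)

new position p' = (-1.4520, 2.9520, 2.6480)
new velocity v' = (-1.3420, -1.2700, 1.2080)
precession coupling ω×(Iω) = (0.0028, -0.0140, 0.0030)
(τ − ω×Iω)/I = (-3.8560, 9.7000, -4.3250)
ω' = ω + α·dt = (0.8458, 0.2880, -1.5730)
Hamilton product q⊗(0,ω) = (-0.7828321, -1.4000948, 0.5299876, 0.3406185)
q + ½dt·q⊗(0,ω), renormalized = (-0.6651, 0.4737, 0.5292, -0.2308)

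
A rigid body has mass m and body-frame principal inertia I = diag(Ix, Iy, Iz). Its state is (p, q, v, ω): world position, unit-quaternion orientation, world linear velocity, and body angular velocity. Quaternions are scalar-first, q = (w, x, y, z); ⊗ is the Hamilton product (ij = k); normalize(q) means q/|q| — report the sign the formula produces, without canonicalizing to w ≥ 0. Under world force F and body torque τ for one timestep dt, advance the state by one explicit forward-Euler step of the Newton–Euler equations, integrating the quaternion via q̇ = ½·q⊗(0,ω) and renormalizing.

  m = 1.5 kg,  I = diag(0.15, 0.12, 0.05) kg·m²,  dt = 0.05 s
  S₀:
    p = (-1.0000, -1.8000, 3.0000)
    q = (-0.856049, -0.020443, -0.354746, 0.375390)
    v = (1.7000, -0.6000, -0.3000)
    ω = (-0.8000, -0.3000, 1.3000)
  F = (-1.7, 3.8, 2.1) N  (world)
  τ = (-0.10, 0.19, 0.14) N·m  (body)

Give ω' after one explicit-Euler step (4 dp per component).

ω×(Iω) gyroscopic = (0.0273, -0.1040, -0.0072)
(τ − ω×Iω)/I = (-0.8487, 2.4500, 2.9440)
ω + α·dt = (-0.8424, -0.1775, 1.4472)

ω' = (-0.8424, -0.1775, 1.4472)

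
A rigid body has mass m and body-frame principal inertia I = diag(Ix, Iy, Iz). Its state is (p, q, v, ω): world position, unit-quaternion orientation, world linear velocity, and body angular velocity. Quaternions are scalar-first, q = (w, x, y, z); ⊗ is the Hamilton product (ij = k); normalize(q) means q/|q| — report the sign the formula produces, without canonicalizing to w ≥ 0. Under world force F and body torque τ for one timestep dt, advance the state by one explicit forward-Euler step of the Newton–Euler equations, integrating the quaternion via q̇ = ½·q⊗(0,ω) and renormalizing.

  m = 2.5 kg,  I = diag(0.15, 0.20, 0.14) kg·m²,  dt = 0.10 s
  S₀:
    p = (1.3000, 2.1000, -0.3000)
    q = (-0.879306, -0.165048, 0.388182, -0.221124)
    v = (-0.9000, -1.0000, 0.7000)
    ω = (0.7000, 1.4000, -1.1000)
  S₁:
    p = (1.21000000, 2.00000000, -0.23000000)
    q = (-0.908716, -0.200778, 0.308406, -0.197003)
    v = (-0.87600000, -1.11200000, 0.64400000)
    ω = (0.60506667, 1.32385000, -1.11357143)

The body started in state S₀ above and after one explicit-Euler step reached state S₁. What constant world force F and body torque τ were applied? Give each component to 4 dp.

ω₁ − ω₀ = (-0.09493333, -0.07615000, -0.01357143)
gyro term ω₀×Iω₀ = (0.0924, -0.0077, 0.0490)
I·α + gyro = (-0.0500, -0.1600, 0.0300)
v₁ − v₀ = (0.02400000, -0.11200000, -0.05600000)
applied force F = (0.6000, -2.8000, -1.4000)

F = (0.6000, -2.8000, -1.4000)
τ = (-0.0500, -0.1600, 0.0300)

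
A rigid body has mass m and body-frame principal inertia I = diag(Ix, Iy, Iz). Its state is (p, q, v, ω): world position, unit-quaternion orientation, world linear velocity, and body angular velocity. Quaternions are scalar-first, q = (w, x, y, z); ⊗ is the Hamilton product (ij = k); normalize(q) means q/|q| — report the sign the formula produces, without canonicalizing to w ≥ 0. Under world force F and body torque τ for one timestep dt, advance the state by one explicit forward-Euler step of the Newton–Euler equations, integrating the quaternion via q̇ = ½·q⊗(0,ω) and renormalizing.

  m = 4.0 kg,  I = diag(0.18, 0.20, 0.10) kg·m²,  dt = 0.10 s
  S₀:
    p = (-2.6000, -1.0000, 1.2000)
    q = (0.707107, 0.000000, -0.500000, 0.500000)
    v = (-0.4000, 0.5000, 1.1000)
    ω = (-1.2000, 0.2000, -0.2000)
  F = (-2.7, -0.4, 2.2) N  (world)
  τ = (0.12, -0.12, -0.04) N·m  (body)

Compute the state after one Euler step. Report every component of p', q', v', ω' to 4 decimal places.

α = I⁻¹(τ − ω×Iω) = (0.6444, -0.6960, -0.3520)
new body rate ω' = (-1.1356, 0.1304, -0.2352)
q⊗(0,ω) = (0.2000000, -0.8485284, -0.4585786, -0.7414214)
updated quaternion q' = (0.7157, -0.0423, -0.5219, 0.4621)
p + v·dt = (-2.6400, -0.9500, 1.3100)
v' = v + a·dt = (-0.4675, 0.4900, 1.1550)

p' = (-2.6400, -0.9500, 1.3100)
q' = (0.7157, -0.0423, -0.5219, 0.4621)
v' = (-0.4675, 0.4900, 1.1550)
ω' = (-1.1356, 0.1304, -0.2352)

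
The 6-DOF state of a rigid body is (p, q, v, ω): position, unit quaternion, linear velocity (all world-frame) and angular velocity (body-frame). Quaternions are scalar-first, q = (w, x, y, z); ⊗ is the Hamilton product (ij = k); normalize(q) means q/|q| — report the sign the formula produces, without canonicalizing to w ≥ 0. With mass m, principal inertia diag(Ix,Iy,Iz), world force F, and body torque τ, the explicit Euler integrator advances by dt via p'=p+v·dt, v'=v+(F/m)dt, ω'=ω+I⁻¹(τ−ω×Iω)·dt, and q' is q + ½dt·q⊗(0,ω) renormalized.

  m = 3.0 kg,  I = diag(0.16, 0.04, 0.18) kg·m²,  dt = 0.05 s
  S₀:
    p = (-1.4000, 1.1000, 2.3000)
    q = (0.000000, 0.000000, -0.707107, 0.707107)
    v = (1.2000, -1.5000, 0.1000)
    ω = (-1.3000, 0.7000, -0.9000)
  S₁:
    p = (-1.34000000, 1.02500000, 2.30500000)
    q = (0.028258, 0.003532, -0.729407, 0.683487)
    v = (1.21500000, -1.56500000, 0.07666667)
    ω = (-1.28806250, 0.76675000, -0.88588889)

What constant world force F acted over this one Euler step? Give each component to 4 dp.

velocity change Δv = (0.01500000, -0.06500000, -0.02333333)
applied force F = (0.9000, -3.9000, -1.4000)

F = (0.9000, -3.9000, -1.4000)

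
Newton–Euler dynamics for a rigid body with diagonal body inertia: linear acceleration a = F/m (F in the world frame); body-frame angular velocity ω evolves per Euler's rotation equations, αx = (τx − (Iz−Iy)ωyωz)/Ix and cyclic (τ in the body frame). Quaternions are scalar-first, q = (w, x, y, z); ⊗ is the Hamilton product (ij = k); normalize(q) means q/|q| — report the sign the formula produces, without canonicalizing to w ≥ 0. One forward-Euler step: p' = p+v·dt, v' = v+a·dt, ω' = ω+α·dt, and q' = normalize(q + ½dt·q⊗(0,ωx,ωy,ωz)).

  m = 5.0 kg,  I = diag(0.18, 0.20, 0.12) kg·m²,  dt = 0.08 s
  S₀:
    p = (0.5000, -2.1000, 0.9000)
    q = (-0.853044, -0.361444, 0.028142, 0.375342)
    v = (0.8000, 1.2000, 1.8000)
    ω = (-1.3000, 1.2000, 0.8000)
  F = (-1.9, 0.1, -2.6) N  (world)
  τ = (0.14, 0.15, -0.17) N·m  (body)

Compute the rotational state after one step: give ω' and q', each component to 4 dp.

ω×(Iω) gyroscopic = (-0.0768, -0.0624, -0.0312)
(τ − ω×Iω)/I = (1.2044, 1.0620, -1.1567)
ω' = ω + α·dt = (-1.2036, 1.2850, 0.7075)
Hamilton product q⊗(0,ω) = (-0.8039212, 0.6810604, -1.2224422, -1.0795834)
q' = normalize(q + ½dt·q⊗(0,ω)) = (-0.8825, -0.3332, -0.0207, 0.3312)

ω' = (-1.2036, 1.2850, 0.7075)
q' = (-0.8825, -0.3332, -0.0207, 0.3312)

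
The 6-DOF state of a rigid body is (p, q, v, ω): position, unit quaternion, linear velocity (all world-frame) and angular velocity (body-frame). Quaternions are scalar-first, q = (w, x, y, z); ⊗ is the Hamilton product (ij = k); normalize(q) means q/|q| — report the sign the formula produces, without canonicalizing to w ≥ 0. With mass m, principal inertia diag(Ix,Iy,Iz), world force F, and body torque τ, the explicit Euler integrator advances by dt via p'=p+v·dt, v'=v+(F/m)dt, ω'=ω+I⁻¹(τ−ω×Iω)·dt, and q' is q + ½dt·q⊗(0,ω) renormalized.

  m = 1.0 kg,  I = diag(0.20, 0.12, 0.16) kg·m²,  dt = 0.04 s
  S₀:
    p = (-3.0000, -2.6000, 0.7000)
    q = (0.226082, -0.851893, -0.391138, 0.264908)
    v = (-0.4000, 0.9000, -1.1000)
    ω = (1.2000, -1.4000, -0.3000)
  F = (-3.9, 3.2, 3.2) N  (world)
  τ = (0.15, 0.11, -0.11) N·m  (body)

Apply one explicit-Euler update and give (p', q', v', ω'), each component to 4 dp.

linear accel F/m = (-3.9000, 3.2000, 3.2000)
new position p' = (-3.0160, -2.5640, 0.6560)
new velocity v' = (-0.5560, 1.0280, -0.9720)
ω×(Iω) gyroscopic = (0.0168, -0.0144, 0.1344)
α = I⁻¹(τ − ω×Iω) = (0.6660, 1.0367, -1.5275)
ω + α·dt = (1.2266, -1.3585, -0.3611)
Hamilton product q⊗(0,ω) = (0.5541508, 0.7595110, -0.2541931, 1.5941912)
updated quaternion q' = (0.2370, -0.8361, -0.3959, 0.2966)

p' = (-3.0160, -2.5640, 0.6560)
q' = (0.2370, -0.8361, -0.3959, 0.2966)
v' = (-0.5560, 1.0280, -0.9720)
ω' = (1.2266, -1.3585, -0.3611)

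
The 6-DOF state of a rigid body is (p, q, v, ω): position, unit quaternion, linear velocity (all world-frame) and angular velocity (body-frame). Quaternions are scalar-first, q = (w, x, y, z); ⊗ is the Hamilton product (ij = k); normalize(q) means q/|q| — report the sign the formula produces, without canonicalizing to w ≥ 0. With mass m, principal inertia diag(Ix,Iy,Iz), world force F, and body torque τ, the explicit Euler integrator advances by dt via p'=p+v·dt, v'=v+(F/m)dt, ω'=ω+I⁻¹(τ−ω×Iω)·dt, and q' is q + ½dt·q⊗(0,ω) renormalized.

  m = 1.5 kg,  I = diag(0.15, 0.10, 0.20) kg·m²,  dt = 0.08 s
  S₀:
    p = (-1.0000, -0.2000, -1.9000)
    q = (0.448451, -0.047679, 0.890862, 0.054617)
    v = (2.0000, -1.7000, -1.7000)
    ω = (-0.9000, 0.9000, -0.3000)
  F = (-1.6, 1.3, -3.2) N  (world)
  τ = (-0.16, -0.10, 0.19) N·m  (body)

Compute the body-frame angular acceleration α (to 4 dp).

α = (-0.8867, -0.8650, 0.7475)

precession coupling ω×(Iω) = (-0.0270, -0.0135, 0.0405)
α = I⁻¹(τ − ω×Iω) = (-0.8867, -0.8650, 0.7475)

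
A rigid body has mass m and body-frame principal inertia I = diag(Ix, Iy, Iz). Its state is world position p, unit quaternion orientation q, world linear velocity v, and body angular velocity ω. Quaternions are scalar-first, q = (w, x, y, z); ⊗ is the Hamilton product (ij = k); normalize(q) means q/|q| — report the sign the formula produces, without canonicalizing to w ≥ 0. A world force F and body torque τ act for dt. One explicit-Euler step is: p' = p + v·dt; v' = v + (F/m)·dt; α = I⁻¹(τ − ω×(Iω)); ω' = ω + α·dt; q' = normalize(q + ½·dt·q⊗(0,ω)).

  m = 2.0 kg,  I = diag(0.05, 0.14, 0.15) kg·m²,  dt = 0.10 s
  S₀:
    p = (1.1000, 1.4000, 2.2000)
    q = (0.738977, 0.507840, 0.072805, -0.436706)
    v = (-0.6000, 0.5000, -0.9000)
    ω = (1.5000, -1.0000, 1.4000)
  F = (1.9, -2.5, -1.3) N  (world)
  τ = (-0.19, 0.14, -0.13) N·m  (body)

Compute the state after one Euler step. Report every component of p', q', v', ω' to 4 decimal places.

a = (0.9500, -1.2500, -0.6500)
new position p' = (1.0400, 1.4500, 2.1100)
new velocity v' = (-0.5050, 0.3750, -0.9650)
gyro term ω×Iω = (-0.0140, -0.2100, -0.1350)
α = I⁻¹(τ − ω×Iω) = (-3.5200, 2.5000, 0.0333)
new body rate ω' = (1.1480, -0.7500, 1.4033)
Hamilton product q⊗(0,ω) = (-0.0775666, 0.7736865, -2.1050120, 0.4175203)
q + ½dt·q⊗(0,ω), renormalized = (0.7304, 0.5430, -0.0322, -0.4131)

p' = (1.0400, 1.4500, 2.1100)
q' = (0.7304, 0.5430, -0.0322, -0.4131)
v' = (-0.5050, 0.3750, -0.9650)
ω' = (1.1480, -0.7500, 1.4033)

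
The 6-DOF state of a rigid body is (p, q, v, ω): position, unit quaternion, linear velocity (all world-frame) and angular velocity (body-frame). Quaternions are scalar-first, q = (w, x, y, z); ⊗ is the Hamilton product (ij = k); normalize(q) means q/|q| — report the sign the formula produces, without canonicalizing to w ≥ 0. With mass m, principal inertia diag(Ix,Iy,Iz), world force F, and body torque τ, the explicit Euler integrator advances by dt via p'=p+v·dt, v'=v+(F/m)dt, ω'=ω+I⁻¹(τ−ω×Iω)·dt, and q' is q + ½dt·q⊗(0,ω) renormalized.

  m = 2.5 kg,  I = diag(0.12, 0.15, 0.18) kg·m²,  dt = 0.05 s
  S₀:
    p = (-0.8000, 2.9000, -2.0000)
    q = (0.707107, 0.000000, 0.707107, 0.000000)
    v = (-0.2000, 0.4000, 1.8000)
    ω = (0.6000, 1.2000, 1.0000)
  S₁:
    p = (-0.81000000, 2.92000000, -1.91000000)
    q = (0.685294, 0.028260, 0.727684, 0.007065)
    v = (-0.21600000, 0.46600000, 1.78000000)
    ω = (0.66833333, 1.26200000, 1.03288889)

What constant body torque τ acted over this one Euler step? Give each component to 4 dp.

τ = (0.2000, 0.1500, 0.1400)

rate change Δω = (0.06833333, 0.06200000, 0.03288889)
I·α + gyro = (0.2000, 0.1500, 0.1400)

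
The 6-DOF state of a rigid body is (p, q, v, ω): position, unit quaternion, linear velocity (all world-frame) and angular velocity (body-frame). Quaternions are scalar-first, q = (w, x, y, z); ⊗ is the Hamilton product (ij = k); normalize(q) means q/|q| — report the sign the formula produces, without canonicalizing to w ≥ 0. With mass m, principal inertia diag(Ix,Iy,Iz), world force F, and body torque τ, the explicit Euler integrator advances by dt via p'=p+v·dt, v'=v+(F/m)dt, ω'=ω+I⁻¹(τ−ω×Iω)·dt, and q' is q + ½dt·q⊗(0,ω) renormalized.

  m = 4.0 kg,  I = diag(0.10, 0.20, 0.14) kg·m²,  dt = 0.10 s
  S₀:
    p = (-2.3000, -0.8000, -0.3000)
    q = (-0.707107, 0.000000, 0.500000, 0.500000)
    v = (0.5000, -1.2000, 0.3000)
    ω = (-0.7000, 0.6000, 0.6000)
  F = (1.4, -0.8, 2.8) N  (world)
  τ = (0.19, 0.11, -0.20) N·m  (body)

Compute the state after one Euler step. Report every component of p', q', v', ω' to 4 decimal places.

p' = (-2.2500, -0.9200, -0.2700)
q' = (-0.7360, 0.0247, 0.4606, 0.4955)
v' = (0.5350, -1.2200, 0.3700)
ω' = (-0.4884, 0.6466, 0.4871)

linear accel F/m = (0.3500, -0.2000, 0.7000)
new position p' = (-2.2500, -0.9200, -0.2700)
v' = v + a·dt = (0.5350, -1.2200, 0.3700)
ω×(Iω) gyroscopic = (-0.0216, 0.0168, -0.0420)
α = I⁻¹(τ − ω×Iω) = (2.1160, 0.4660, -1.1286)
ω + α·dt = (-0.4884, 0.6466, 0.4871)
q⊗(0,ω) = (-0.6000000, 0.4949749, -0.7742642, -0.0742642)
q' = normalize(q + ½dt·q⊗(0,ω)) = (-0.7360, 0.0247, 0.4606, 0.4955)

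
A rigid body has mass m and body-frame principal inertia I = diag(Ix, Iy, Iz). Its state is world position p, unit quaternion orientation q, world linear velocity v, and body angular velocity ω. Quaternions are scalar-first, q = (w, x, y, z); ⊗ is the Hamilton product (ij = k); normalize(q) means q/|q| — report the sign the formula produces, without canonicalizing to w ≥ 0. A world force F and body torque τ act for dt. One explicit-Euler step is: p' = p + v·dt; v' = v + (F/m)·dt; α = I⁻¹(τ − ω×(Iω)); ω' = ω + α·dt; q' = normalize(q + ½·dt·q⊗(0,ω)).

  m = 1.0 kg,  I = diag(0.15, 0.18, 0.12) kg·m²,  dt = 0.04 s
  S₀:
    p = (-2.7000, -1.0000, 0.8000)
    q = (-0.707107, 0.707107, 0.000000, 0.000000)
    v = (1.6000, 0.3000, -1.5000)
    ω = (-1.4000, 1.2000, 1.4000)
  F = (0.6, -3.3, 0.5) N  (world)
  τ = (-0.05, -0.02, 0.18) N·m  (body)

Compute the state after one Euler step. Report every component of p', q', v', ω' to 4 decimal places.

p' = (-2.6360, -0.9880, 0.7400)
q' = (-0.6866, 0.7261, -0.0367, -0.0028)
v' = (1.6240, 0.1680, -1.4800)
ω' = (-1.3865, 1.2086, 1.4768)

angular accel α = (0.3387, 0.2156, 1.9200)
ω + α·dt = (-1.3865, 1.2086, 1.4768)
q⊗(0,ω) = (0.9899498, 0.9899498, -1.8384782, -0.1414214)
q + ½dt·q⊗(0,ω), renormalized = (-0.6866, 0.7261, -0.0367, -0.0028)
linear accel F/m = (0.6000, -3.3000, 0.5000)
p' = p + v·dt = (-2.6360, -0.9880, 0.7400)
v' = v + a·dt = (1.6240, 0.1680, -1.4800)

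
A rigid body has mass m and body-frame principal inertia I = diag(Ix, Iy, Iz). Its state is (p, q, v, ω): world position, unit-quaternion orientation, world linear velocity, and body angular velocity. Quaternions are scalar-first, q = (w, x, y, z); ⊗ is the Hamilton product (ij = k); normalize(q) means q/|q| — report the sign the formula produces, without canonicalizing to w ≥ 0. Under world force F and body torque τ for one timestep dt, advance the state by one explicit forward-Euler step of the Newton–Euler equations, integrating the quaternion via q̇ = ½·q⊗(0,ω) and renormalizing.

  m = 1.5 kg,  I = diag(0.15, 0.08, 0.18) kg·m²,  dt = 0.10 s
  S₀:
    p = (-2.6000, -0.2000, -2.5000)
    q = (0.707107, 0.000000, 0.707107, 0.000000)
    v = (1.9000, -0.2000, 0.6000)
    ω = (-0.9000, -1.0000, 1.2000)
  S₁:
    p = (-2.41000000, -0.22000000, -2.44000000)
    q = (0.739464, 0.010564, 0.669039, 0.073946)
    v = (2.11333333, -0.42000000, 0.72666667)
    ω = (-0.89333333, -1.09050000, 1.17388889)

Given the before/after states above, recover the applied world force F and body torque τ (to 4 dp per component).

Δv = v₁−v₀ = (0.21333333, -0.22000000, 0.12666667)
F = m·Δv/dt = (3.2000, -3.3000, 1.9000)
Δω = ω₁−ω₀ = (0.00666667, -0.09050000, -0.02611111)
ω₀×(Iω₀) = (-0.1200, 0.0324, -0.0630)
I·α + gyro = (-0.1100, -0.0400, -0.1100)

F = (3.2000, -3.3000, 1.9000)
τ = (-0.1100, -0.0400, -0.1100)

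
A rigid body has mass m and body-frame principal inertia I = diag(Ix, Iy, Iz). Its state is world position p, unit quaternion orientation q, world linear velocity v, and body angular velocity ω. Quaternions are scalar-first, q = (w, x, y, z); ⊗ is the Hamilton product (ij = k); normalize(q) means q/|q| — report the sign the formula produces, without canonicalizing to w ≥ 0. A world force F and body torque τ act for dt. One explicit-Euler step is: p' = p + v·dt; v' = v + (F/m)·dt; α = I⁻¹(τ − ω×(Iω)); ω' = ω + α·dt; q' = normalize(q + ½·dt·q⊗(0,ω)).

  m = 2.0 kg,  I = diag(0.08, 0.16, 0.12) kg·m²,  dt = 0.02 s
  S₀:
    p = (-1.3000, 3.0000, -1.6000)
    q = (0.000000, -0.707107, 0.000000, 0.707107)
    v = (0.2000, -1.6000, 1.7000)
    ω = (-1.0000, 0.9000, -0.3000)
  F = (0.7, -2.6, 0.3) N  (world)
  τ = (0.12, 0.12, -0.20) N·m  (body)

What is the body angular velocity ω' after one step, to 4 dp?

ω×(Iω) gyroscopic = (0.0108, -0.0120, -0.0720)
angular accel α = (1.3650, 0.8250, -1.0667)
ω' = ω + α·dt = (-0.9727, 0.9165, -0.3213)

ω' = (-0.9727, 0.9165, -0.3213)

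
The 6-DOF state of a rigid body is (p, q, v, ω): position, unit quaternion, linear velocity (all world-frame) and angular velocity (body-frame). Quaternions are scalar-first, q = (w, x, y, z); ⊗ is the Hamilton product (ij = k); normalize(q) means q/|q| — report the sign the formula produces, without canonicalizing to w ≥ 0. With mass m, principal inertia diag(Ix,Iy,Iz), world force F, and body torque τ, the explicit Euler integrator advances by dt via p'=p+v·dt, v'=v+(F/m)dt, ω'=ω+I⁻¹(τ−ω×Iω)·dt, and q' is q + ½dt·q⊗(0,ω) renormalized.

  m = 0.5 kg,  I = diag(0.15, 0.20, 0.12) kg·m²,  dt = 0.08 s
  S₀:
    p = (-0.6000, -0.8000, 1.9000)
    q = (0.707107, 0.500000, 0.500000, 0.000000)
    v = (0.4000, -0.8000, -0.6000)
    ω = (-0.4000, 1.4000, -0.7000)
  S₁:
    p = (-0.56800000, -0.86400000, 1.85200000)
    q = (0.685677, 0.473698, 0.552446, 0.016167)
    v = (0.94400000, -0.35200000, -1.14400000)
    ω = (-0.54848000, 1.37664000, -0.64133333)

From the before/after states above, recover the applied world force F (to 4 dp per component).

v₁ − v₀ = (0.54400000, 0.44800000, -0.54400000)
m·(v₁−v₀)/dt = (3.4000, 2.8000, -3.4000)

F = (3.4000, 2.8000, -3.4000)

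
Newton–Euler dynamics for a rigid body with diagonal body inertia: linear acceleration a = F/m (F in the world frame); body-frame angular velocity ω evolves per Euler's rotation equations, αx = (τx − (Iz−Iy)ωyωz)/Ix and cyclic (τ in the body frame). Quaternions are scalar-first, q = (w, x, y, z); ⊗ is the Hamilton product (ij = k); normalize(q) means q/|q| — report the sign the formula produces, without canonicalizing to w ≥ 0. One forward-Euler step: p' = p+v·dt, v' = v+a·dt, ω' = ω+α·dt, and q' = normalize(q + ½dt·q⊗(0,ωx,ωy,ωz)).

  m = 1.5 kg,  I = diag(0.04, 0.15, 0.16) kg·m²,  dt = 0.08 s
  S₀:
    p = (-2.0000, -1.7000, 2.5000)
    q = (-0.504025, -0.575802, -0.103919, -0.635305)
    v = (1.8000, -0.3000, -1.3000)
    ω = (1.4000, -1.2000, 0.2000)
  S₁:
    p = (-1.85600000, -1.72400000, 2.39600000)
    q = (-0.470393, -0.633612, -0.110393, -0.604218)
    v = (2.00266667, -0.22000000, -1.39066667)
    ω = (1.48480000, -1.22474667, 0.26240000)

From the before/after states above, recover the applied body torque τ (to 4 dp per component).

rate change Δω = (0.08480000, -0.02474667, 0.06240000)
ω₀×(Iω₀) = (-0.0024, -0.0336, -0.1848)
applied torque τ = (0.0400, -0.0800, -0.0600)

τ = (0.0400, -0.0800, -0.0600)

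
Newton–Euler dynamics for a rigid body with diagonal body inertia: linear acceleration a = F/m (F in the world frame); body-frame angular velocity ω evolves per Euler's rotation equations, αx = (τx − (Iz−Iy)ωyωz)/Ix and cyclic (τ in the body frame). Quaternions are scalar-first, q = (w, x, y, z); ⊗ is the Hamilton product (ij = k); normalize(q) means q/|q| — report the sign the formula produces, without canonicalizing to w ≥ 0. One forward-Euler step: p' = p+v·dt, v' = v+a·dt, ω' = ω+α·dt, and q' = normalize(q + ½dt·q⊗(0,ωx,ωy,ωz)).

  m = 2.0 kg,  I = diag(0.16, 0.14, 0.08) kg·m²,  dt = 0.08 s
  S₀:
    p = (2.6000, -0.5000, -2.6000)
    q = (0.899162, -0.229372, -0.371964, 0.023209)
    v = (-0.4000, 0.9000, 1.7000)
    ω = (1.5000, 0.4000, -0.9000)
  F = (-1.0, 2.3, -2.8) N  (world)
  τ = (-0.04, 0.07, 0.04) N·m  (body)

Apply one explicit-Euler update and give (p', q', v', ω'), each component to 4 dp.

a = F/m = (-0.5000, 1.1500, -1.4000)
p' = p + v·dt = (2.5680, -0.4280, -2.4640)
new velocity v' = (-0.4400, 0.9920, 1.5880)
α = I⁻¹(τ − ω×Iω) = (-0.3850, 1.2714, 0.6500)
ω + α·dt = (1.4692, 0.5017, -0.8480)
Hamilton product q⊗(0,ω) = (0.5137317, 1.6742270, 0.1880435, -0.3430486)
q + ½dt·q⊗(0,ω), renormalized = (0.9174, -0.1620, -0.3635, 0.0095)

p' = (2.5680, -0.4280, -2.4640)
q' = (0.9174, -0.1620, -0.3635, 0.0095)
v' = (-0.4400, 0.9920, 1.5880)
ω' = (1.4692, 0.5017, -0.8480)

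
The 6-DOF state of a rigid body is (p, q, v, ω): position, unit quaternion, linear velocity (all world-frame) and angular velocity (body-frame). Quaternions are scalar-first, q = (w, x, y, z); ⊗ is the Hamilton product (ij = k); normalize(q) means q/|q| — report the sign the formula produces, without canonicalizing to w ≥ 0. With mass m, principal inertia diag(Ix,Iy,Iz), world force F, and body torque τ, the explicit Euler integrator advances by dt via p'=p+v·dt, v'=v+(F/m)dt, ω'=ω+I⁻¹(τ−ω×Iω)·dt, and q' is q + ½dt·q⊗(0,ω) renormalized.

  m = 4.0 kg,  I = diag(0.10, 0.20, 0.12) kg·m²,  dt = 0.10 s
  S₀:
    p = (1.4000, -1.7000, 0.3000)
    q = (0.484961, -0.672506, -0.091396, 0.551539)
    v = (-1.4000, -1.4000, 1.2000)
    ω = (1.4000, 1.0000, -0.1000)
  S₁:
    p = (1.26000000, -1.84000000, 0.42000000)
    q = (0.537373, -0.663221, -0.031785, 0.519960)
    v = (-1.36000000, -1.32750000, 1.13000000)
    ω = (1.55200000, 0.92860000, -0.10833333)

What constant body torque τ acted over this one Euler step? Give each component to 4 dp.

rate change Δω = (0.15200000, -0.07140000, -0.00833333)
applied torque τ = (0.1600, -0.1400, 0.1300)

τ = (0.1600, -0.1400, 0.1300)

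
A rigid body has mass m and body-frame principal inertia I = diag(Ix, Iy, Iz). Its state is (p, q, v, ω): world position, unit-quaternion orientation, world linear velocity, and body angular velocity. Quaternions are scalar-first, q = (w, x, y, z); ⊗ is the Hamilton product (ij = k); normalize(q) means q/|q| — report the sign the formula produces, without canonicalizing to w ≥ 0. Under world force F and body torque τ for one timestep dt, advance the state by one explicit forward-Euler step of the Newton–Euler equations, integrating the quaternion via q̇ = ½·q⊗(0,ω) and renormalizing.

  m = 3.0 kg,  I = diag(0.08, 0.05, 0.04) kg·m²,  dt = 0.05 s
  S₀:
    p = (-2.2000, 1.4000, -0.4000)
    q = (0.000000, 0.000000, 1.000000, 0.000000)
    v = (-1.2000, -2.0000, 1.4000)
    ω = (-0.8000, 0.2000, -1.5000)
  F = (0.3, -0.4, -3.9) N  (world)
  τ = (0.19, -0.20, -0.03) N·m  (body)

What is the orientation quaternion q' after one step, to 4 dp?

q' = (-0.0050, -0.0375, 0.9991, 0.0200)

2q̇ = q⊗(0,ω) = (-0.2000000, -1.5000000, 0.0000000, 0.8000000)
q' = normalize(q + ½dt·q⊗(0,ω)) = (-0.0050, -0.0375, 0.9991, 0.0200)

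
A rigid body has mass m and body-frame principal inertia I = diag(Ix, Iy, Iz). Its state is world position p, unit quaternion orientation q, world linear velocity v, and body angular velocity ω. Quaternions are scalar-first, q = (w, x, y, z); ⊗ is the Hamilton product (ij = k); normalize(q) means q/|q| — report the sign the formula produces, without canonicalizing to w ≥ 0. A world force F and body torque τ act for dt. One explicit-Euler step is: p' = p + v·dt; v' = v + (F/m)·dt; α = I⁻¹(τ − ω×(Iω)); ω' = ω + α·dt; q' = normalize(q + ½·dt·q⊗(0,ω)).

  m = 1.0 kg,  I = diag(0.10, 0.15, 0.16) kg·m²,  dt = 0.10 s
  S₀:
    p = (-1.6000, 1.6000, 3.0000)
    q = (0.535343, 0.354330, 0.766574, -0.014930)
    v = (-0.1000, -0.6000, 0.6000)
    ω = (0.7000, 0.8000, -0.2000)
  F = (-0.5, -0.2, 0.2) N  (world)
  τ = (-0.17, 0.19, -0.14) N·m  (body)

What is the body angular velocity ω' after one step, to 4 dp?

(τ − ω×Iω)/I = (-1.6840, 1.2107, -1.0500)
new body rate ω' = (0.5316, 0.9211, -0.3050)

ω' = (0.5316, 0.9211, -0.3050)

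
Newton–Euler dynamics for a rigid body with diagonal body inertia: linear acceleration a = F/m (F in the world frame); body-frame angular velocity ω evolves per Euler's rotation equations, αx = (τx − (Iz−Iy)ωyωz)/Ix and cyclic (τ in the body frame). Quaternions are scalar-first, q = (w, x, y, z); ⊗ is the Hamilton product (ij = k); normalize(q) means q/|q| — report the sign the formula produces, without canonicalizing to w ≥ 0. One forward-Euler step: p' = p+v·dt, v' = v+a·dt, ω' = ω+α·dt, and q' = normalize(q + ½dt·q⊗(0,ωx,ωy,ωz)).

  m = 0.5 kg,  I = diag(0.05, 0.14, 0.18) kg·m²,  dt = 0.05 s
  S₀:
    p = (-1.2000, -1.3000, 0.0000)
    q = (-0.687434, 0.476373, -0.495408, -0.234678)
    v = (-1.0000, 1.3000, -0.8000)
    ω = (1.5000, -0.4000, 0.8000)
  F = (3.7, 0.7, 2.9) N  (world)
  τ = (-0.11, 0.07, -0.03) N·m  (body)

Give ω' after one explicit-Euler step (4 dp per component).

gyro term ω×Iω = (-0.0128, -0.1560, -0.0540)
angular accel α = (-1.9440, 1.6143, 0.1333)
ω + α·dt = (1.4028, -0.3193, 0.8067)

ω' = (1.4028, -0.3193, 0.8067)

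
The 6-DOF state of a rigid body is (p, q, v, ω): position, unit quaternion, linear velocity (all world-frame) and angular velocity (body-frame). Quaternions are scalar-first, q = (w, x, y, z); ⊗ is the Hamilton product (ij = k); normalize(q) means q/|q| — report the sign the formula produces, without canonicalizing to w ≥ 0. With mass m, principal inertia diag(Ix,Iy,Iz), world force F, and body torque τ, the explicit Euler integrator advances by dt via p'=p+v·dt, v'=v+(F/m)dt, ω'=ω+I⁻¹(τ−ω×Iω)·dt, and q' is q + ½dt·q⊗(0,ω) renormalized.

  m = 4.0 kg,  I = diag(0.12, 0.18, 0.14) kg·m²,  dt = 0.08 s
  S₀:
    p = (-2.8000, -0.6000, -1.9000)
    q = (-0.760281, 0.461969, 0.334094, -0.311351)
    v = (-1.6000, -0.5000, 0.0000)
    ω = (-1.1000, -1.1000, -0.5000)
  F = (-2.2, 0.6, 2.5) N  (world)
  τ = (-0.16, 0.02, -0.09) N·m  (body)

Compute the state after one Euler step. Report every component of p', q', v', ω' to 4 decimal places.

p' = (-2.9280, -0.6400, -1.9000)
q' = (-0.7299, 0.4740, 0.3897, -0.3011)
v' = (-1.6440, -0.4880, 0.0500)
ω' = (-1.1920, -1.0862, -0.5929)

ω×(Iω) gyroscopic = (-0.0220, -0.0110, 0.0726)
α = I⁻¹(τ − ω×Iω) = (-1.1500, 0.1722, -1.1614)
new body rate ω' = (-1.1920, -1.0862, -0.5929)
2q̇ = q⊗(0,ω) = (0.7199938, 0.3267760, 1.4097797, 0.2394780)
q' = normalize(q + ½dt·q⊗(0,ω)) = (-0.7299, 0.4740, 0.3897, -0.3011)
p + v·dt = (-2.9280, -0.6400, -1.9000)
v + (F/m)dt = (-1.6440, -0.4880, 0.0500)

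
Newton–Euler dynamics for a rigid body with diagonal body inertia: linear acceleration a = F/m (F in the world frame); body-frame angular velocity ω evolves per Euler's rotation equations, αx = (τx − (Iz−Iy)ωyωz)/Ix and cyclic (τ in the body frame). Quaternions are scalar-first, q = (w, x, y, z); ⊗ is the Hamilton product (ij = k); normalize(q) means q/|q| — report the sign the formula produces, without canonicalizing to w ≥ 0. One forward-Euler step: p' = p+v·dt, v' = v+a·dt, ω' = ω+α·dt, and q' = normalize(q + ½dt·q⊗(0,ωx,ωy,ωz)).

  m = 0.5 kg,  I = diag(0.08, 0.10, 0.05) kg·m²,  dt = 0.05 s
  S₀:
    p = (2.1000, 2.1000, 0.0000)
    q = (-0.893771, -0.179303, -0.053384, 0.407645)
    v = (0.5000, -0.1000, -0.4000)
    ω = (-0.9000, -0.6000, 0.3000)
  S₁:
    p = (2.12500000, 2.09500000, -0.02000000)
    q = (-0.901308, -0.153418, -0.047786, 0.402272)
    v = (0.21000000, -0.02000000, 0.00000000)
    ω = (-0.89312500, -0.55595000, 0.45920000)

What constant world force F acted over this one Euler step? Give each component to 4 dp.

F = (-2.9000, 0.8000, 4.0000)

velocity change Δv = (-0.29000000, 0.08000000, 0.40000000)
F = m·Δv/dt = (-2.9000, 0.8000, 4.0000)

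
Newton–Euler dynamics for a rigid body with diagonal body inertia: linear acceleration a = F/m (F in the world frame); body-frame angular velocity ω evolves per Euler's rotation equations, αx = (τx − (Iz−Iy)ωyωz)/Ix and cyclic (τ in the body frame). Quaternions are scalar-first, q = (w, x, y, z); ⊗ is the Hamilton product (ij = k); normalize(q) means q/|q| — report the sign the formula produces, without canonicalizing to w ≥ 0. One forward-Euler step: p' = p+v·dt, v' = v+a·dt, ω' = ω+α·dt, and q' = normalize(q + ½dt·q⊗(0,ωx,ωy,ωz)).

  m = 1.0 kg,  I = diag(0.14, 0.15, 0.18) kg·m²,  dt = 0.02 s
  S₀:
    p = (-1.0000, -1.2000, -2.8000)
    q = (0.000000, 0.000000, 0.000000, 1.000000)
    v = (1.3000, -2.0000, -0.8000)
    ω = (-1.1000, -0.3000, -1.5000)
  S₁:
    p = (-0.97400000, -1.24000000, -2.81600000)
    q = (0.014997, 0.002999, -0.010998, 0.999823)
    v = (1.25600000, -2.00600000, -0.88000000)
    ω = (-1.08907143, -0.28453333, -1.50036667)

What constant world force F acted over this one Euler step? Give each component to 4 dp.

v₁ − v₀ = (-0.04400000, -0.00600000, -0.08000000)
m·(v₁−v₀)/dt = (-2.2000, -0.3000, -4.0000)

F = (-2.2000, -0.3000, -4.0000)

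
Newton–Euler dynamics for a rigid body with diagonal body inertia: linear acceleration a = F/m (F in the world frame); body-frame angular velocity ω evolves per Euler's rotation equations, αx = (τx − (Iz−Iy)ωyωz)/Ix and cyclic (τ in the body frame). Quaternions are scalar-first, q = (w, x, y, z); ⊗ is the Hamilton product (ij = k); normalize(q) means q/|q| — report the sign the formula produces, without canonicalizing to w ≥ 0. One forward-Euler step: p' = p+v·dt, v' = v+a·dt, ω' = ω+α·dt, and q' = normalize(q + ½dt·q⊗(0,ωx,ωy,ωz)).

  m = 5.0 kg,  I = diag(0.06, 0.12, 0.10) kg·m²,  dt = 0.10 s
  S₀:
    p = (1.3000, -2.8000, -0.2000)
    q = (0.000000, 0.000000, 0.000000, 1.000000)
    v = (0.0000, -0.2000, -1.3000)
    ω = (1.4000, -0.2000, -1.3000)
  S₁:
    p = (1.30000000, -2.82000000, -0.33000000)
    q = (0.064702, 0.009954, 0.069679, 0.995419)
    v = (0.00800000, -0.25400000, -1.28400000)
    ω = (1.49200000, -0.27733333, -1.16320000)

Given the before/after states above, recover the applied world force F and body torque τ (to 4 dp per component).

velocity change Δv = (0.00800000, -0.05400000, 0.01600000)
applied force F = (0.4000, -2.7000, 0.8000)
Δω = ω₁−ω₀ = (0.09200000, -0.07733333, 0.13680000)
I·α + gyro = (0.0500, -0.0200, 0.1200)

F = (0.4000, -2.7000, 0.8000)
τ = (0.0500, -0.0200, 0.1200)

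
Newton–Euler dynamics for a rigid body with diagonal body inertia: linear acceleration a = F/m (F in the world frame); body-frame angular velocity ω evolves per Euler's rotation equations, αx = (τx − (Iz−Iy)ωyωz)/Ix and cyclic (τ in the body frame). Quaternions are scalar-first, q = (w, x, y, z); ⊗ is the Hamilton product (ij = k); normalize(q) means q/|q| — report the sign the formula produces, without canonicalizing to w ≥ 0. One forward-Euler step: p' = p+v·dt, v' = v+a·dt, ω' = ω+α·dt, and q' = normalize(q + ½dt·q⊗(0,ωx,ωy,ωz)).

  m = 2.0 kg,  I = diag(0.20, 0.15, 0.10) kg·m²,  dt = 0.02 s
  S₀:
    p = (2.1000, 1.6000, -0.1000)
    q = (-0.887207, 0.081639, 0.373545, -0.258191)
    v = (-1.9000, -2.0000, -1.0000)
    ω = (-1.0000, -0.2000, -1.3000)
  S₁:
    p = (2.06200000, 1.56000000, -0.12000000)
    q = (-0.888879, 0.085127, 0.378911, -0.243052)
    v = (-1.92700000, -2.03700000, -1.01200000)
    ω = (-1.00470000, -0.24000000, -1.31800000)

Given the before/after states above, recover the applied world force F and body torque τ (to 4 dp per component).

rate change Δω = (-0.00470000, -0.04000000, -0.01800000)
applied torque τ = (-0.0600, -0.1700, -0.1000)
velocity change Δv = (-0.02700000, -0.03700000, -0.01200000)
applied force F = (-2.7000, -3.7000, -1.2000)

F = (-2.7000, -3.7000, -1.2000)
τ = (-0.0600, -0.1700, -0.1000)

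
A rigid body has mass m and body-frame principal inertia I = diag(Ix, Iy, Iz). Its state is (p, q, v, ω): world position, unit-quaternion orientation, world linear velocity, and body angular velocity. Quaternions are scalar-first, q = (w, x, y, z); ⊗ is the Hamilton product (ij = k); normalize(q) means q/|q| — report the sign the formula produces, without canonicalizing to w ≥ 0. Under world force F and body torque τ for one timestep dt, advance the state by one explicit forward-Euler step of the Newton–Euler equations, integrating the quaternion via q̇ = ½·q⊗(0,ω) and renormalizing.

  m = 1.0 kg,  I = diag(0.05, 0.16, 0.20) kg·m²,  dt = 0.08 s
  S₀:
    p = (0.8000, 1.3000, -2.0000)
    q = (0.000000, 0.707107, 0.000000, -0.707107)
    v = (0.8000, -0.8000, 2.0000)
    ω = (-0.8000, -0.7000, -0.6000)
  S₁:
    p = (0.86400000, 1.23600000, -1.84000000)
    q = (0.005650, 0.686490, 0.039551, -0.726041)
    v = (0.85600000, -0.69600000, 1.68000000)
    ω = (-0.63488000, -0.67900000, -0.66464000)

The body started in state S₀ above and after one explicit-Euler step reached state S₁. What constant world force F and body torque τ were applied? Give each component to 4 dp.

v₁ − v₀ = (0.05600000, 0.10400000, -0.32000000)
applied force F = (0.7000, 1.3000, -4.0000)
rate change Δω = (0.16512000, 0.02100000, -0.06464000)
gyro term ω₀×Iω₀ = (0.0168, -0.0720, 0.0616)
I·α + gyro = (0.1200, -0.0300, -0.1000)

F = (0.7000, 1.3000, -4.0000)
τ = (0.1200, -0.0300, -0.1000)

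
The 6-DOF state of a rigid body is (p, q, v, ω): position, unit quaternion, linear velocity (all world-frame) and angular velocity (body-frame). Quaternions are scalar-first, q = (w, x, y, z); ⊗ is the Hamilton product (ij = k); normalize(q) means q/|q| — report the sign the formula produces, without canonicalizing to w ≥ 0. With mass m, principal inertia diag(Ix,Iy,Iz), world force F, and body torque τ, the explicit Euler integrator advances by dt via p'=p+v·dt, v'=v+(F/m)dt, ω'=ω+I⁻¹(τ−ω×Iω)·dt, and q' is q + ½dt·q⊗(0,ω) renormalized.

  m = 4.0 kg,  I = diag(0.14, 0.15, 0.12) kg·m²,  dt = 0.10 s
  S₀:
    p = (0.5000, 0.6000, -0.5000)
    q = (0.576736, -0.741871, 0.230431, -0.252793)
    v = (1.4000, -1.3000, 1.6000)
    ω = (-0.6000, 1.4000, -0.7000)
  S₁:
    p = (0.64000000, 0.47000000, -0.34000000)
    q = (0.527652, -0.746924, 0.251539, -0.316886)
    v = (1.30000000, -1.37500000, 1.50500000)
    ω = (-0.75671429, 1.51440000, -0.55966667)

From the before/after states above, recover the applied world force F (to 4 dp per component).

F = (-4.0000, -3.0000, -3.8000)

Δv = v₁−v₀ = (-0.10000000, -0.07500000, -0.09500000)
applied force F = (-4.0000, -3.0000, -3.8000)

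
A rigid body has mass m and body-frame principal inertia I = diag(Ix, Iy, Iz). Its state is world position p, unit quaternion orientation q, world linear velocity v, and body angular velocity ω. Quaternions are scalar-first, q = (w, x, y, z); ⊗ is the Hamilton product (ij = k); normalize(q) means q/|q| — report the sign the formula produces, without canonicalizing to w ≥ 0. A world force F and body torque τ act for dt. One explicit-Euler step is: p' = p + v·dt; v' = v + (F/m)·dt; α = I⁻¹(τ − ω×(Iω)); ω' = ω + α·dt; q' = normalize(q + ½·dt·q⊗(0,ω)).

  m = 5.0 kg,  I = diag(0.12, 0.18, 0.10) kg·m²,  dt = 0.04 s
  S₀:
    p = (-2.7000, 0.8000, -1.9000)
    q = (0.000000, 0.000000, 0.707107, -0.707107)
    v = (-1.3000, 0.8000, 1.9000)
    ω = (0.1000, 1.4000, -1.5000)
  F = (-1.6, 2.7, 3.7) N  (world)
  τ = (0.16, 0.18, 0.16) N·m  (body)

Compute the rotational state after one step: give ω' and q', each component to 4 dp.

gyro term ω×Iω = (0.1680, -0.0030, 0.0084)
angular accel α = (-0.0667, 1.0167, 1.5160)
ω + α·dt = (0.0973, 1.4407, -1.4394)
2q̇ = q⊗(0,ω) = (-2.0506103, -0.0707107, -0.0707107, -0.0707107)
q' = normalize(q + ½dt·q⊗(0,ω)) = (-0.0410, -0.0014, 0.7051, -0.7079)

ω' = (0.0973, 1.4407, -1.4394)
q' = (-0.0410, -0.0014, 0.7051, -0.7079)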